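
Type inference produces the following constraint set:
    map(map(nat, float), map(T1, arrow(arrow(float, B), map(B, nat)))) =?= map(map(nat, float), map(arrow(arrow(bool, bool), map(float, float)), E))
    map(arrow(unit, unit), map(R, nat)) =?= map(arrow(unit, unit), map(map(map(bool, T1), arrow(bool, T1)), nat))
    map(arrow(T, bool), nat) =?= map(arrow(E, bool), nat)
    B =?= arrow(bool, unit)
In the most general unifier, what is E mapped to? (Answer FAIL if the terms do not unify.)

arrow(arrow(float, arrow(bool, unit)), map(arrow(bool, unit), nat))

Decompose map/2: map(nat, float) =?= map(nat, float),  map(T1, arrow(arrow(float, B), map(B, nat))) =?= map(arrow(arrow(bool, bool), map(float, float)), E).
Delete trivial equation map(nat, float) =?= map(nat, float).
Decompose map/2: T1 =?= arrow(arrow(bool, bool), map(float, float)),  arrow(arrow(float, B), map(B, nat)) =?= E.
Bind T1 := arrow(arrow(bool, bool), map(float, float)); substituting into the one remaining equation that mentions T1 gives: map(arrow(unit, unit), map(R, nat)) =?= map(arrow(unit, unit), map(map(map(bool, arrow(arrow(bool, bool), map(float, float))), arrow(bool, arrow(arrow(bool, bool), map(float, float)))), nat)).
Bind E := arrow(arrow(float, B), map(B, nat)); substituting into the one remaining equation that mentions E gives: map(arrow(T, bool), nat) =?= map(arrow(arrow(arrow(float, B), map(B, nat)), bool), nat).
Decompose map/2: arrow(unit, unit) =?= arrow(unit, unit),  map(R, nat) =?= map(map(map(bool, arrow(arrow(bool, bool), map(float, float))), arrow(bool, arrow(arrow(bool, bool), map(float, float)))), nat).
Delete trivial equation arrow(unit, unit) =?= arrow(unit, unit).
Decompose map/2: R =?= map(map(bool, arrow(arrow(bool, bool), map(float, float))), arrow(bool, arrow(arrow(bool, bool), map(float, float)))),  nat =?= nat.
Bind R := map(map(bool, arrow(arrow(bool, bool), map(float, float))), arrow(bool, arrow(arrow(bool, bool), map(float, float)))); no other remaining equation mentions R.
Delete trivial equation nat =?= nat.
Decompose map/2: arrow(T, bool) =?= arrow(arrow(arrow(float, B), map(B, nat)), bool),  nat =?= nat.
Decompose arrow/2: T =?= arrow(arrow(float, B), map(B, nat)),  bool =?= bool.
Bind T := arrow(arrow(float, B), map(B, nat)); no other remaining equation mentions T.
Delete trivial equation bool =?= bool.
Delete trivial equation nat =?= nat.
Bind B := arrow(bool, unit). Substituting into the earlier bindings gives E := arrow(arrow(float, arrow(bool, unit)), map(arrow(bool, unit), nat)), T := arrow(arrow(float, arrow(bool, unit)), map(arrow(bool, unit), nat)).
MGU = { T1 := arrow(arrow(bool, bool), map(float, float)), E := arrow(arrow(float, arrow(bool, unit)), map(arrow(bool, unit), nat)), R := map(map(bool, arrow(arrow(bool, bool), map(float, float))), arrow(bool, arrow(arrow(bool, bool), map(float, float)))), T := arrow(arrow(float, arrow(bool, unit)), map(arrow(bool, unit), nat)), B := arrow(bool, unit) }, so E := arrow(arrow(float, arrow(bool, unit)), map(arrow(bool, unit), nat)).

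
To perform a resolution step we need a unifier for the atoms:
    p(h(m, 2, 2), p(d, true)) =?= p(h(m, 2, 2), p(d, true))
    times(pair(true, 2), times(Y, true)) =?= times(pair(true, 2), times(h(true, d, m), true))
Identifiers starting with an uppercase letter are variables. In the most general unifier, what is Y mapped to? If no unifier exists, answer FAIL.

h(true, d, m)

Delete trivial equation p(h(m, 2, 2), p(d, true)) =?= p(h(m, 2, 2), p(d, true)).
Decompose times/2: pair(true, 2) =?= pair(true, 2),  times(Y, true) =?= times(h(true, d, m), true).
Delete trivial equation pair(true, 2) =?= pair(true, 2).
Decompose times/2: Y =?= h(true, d, m),  true =?= true.
Bind Y := h(true, d, m); no other remaining equation mentions Y.
Delete trivial equation true =?= true.
MGU = { Y -> h(true, d, m) }, so Y -> h(true, d, m).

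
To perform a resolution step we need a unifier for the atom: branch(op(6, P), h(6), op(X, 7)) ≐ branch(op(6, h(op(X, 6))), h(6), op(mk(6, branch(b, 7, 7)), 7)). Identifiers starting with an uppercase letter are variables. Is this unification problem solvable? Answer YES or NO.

YES

Decompose branch/3: op(6, P) ≐ op(6, h(op(X, 6))),  h(6) ≐ h(6),  op(X, 7) ≐ op(mk(6, branch(b, 7, 7)), 7).
Decompose op/2: 6 ≐ 6,  P ≐ h(op(X, 6)).
Delete trivial equation 6 ≐ 6.
Bind P := h(op(X, 6)); no other remaining equation mentions P.
Delete trivial equation h(6) ≐ h(6).
Decompose op/2: X ≐ mk(6, branch(b, 7, 7)),  7 ≐ 7.
Bind X := mk(6, branch(b, 7, 7)); no other remaining equation mentions X. Substituting into the earlier binding gives P := h(op(mk(6, branch(b, 7, 7)), 6)).
Delete trivial equation 7 ≐ 7.
No equations remain and no clash or occurs-check failure arose, so a unifier exists.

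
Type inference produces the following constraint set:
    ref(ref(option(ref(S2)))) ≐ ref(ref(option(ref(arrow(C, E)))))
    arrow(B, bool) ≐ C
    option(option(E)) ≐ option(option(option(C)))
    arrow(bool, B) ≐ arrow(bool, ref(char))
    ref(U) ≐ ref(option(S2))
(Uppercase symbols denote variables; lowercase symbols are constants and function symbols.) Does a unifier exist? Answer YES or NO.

YES

Decompose ref/1: ref(option(ref(S2))) ≐ ref(option(ref(arrow(C, E)))).
Decompose ref/1: option(ref(S2)) ≐ option(ref(arrow(C, E))).
Decompose option/1: ref(S2) ≐ ref(arrow(C, E)).
Decompose ref/1: S2 ≐ arrow(C, E).
Bind S2 := arrow(C, E); substituting into the one remaining equation that mentions S2 gives: ref(U) ≐ ref(option(arrow(C, E))).
Bind C := arrow(B, bool); substituting into the 2 remaining equations that mention C gives: option(option(E)) ≐ option(option(option(arrow(B, bool)))),  ref(U) ≐ ref(option(arrow(arrow(B, bool), E))). Substituting into the earlier binding gives S2 := arrow(arrow(B, bool), E).
Decompose option/1: option(E) ≐ option(option(arrow(B, bool))).
Decompose option/1: E ≐ option(arrow(B, bool)).
Bind E := option(arrow(B, bool)); substituting into the one remaining equation that mentions E gives: ref(U) ≐ ref(option(arrow(arrow(B, bool), option(arrow(B, bool))))). Substituting into the earlier binding gives S2 := arrow(arrow(B, bool), option(arrow(B, bool))).
Decompose arrow/2: bool ≐ bool,  B ≐ ref(char).
Delete trivial equation bool ≐ bool.
Bind B := ref(char); substituting into the remaining equation gives: ref(U) ≐ ref(option(arrow(arrow(ref(char), bool), option(arrow(ref(char), bool))))). Substituting into the earlier bindings gives S2 := arrow(arrow(ref(char), bool), option(arrow(ref(char), bool))), C := arrow(ref(char), bool), E := option(arrow(ref(char), bool)).
Decompose ref/1: U ≐ option(arrow(arrow(ref(char), bool), option(arrow(ref(char), bool)))).
Bind U := option(arrow(arrow(ref(char), bool), option(arrow(ref(char), bool)))).
No equations remain and no clash or occurs-check failure arose, so a unifier exists.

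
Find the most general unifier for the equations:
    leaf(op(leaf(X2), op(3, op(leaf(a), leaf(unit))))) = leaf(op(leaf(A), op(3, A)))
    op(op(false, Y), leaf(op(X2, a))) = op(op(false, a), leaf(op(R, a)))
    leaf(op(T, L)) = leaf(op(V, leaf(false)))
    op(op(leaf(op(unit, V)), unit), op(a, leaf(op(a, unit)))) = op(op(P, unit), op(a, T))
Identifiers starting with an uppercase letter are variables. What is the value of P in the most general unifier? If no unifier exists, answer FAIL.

Decompose leaf/1: op(leaf(X2), op(3, op(leaf(a), leaf(unit)))) = op(leaf(A), op(3, A)).
Decompose op/2: leaf(X2) = leaf(A),  op(3, op(leaf(a), leaf(unit))) = op(3, A).
Decompose leaf/1: X2 = A.
Bind X2 := A; substituting into the one remaining equation that mentions X2 gives: op(op(false, Y), leaf(op(A, a))) = op(op(false, a), leaf(op(R, a))).
Decompose op/2: 3 = 3,  op(leaf(a), leaf(unit)) = A.
Delete trivial equation 3 = 3.
Bind A := op(leaf(a), leaf(unit)); substituting into the one remaining equation that mentions A gives: op(op(false, Y), leaf(op(op(leaf(a), leaf(unit)), a))) = op(op(false, a), leaf(op(R, a))). Substituting into the earlier binding gives X2 := op(leaf(a), leaf(unit)).
Decompose op/2: op(false, Y) = op(false, a),  leaf(op(op(leaf(a), leaf(unit)), a)) = leaf(op(R, a)).
Decompose op/2: false = false,  Y = a.
Delete trivial equation false = false.
Bind Y := a; no other remaining equation mentions Y.
Decompose leaf/1: op(op(leaf(a), leaf(unit)), a) = op(R, a).
Decompose op/2: op(leaf(a), leaf(unit)) = R,  a = a.
Bind R := op(leaf(a), leaf(unit)); no other remaining equation mentions R.
Delete trivial equation a = a.
Decompose leaf/1: op(T, L) = op(V, leaf(false)).
Decompose op/2: T = V,  L = leaf(false).
Bind T := V; substituting into the one remaining equation that mentions T gives: op(op(leaf(op(unit, V)), unit), op(a, leaf(op(a, unit)))) = op(op(P, unit), op(a, V)).
Bind L := leaf(false); no other remaining equation mentions L.
Decompose op/2: op(leaf(op(unit, V)), unit) = op(P, unit),  op(a, leaf(op(a, unit))) = op(a, V).
Decompose op/2: leaf(op(unit, V)) = P,  unit = unit.
Bind P := leaf(op(unit, V)); no other remaining equation mentions P.
Delete trivial equation unit = unit.
Decompose op/2: a = a,  leaf(op(a, unit)) = V.
Delete trivial equation a = a.
Bind V := leaf(op(a, unit)). Substituting into the earlier bindings gives T := leaf(op(a, unit)), P := leaf(op(unit, leaf(op(a, unit)))).
MGU = { X2 := op(leaf(a), leaf(unit)), A := op(leaf(a), leaf(unit)), Y := a, R := op(leaf(a), leaf(unit)), T := leaf(op(a, unit)), L := leaf(false), P := leaf(op(unit, leaf(op(a, unit)))), V := leaf(op(a, unit)) }, so P := leaf(op(unit, leaf(op(a, unit)))).

leaf(op(unit, leaf(op(a, unit))))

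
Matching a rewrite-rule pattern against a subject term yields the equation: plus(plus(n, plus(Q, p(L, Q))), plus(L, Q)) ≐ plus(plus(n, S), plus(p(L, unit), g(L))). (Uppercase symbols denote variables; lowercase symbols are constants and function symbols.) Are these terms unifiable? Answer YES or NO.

Decompose plus/2: plus(n, plus(Q, p(L, Q))) ≐ plus(n, S),  plus(L, Q) ≐ plus(p(L, unit), g(L)).
Decompose plus/2: n ≐ n,  plus(Q, p(L, Q)) ≐ S.
Delete trivial equation n ≐ n.
Bind S := plus(Q, p(L, Q)); no other remaining equation mentions S.
Decompose plus/2: L ≐ p(L, unit),  Q ≐ g(L).
Occurs check fails: L occurs in p(L, unit); the equation L ≐ p(L, unit) has no finite solution.

NO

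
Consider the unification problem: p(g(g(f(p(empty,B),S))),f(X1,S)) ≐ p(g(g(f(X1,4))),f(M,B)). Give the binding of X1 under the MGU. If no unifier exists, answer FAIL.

Decompose p/2: g(g(f(p(empty,B),S))) ≐ g(g(f(X1,4))),  f(X1,S) ≐ f(M,B).
Decompose g/1: g(f(p(empty,B),S)) ≐ g(f(X1,4)).
Decompose g/1: f(p(empty,B),S) ≐ f(X1,4).
Decompose f/2: p(empty,B) ≐ X1,  S ≐ 4.
Bind X1 := p(empty,B); substituting into the one remaining equation that mentions X1 gives: f(p(empty,B),S) ≐ f(M,B).
Bind S := 4; substituting into the remaining equation gives: f(p(empty,B),4) ≐ f(M,B).
Decompose f/2: p(empty,B) ≐ M,  4 ≐ B.
Bind M := p(empty,B); no other remaining equation mentions M.
Bind B := 4. Substituting into the earlier bindings gives X1 := p(empty,4), M := p(empty,4).
MGU = { X1 := p(empty,4), S := 4, M := p(empty,4), B := 4 }, so X1 := p(empty,4).

p(empty,4)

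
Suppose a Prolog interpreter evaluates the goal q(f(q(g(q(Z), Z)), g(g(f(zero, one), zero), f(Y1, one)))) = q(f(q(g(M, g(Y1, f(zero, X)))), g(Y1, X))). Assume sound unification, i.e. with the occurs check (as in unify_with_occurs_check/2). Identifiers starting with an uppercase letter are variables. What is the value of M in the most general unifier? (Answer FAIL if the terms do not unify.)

q(g(g(f(zero, one), zero), f(zero, f(g(f(zero, one), zero), one))))

Decompose q/1: f(q(g(q(Z), Z)), g(g(f(zero, one), zero), f(Y1, one))) = f(q(g(M, g(Y1, f(zero, X)))), g(Y1, X)).
Decompose f/2: q(g(q(Z), Z)) = q(g(M, g(Y1, f(zero, X)))),  g(g(f(zero, one), zero), f(Y1, one)) = g(Y1, X).
Decompose q/1: g(q(Z), Z) = g(M, g(Y1, f(zero, X))).
Decompose g/2: q(Z) = M,  Z = g(Y1, f(zero, X)).
Bind M := q(Z); no other remaining equation mentions M.
Bind Z := g(Y1, f(zero, X)); no other remaining equation mentions Z. Substituting into the earlier binding gives M := q(g(Y1, f(zero, X))).
Decompose g/2: g(f(zero, one), zero) = Y1,  f(Y1, one) = X.
Bind Y1 := g(f(zero, one), zero); substituting into the remaining equation gives: f(g(f(zero, one), zero), one) = X. Substituting into the earlier bindings gives M := q(g(g(f(zero, one), zero), f(zero, X))), Z := g(g(f(zero, one), zero), f(zero, X)).
Bind X := f(g(f(zero, one), zero), one). Substituting into the earlier bindings gives M := q(g(g(f(zero, one), zero), f(zero, f(g(f(zero, one), zero), one)))), Z := g(g(f(zero, one), zero), f(zero, f(g(f(zero, one), zero), one))).
MGU = { M -> q(g(g(f(zero, one), zero), f(zero, f(g(f(zero, one), zero), one)))), Z -> g(g(f(zero, one), zero), f(zero, f(g(f(zero, one), zero), one))), Y1 -> g(f(zero, one), zero), X -> f(g(f(zero, one), zero), one) }, so M -> q(g(g(f(zero, one), zero), f(zero, f(g(f(zero, one), zero), one)))).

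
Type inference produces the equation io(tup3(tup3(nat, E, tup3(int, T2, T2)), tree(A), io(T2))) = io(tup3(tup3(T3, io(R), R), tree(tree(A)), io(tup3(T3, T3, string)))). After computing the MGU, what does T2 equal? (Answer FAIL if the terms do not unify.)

Decompose io/1: tup3(tup3(nat, E, tup3(int, T2, T2)), tree(A), io(T2)) = tup3(tup3(T3, io(R), R), tree(tree(A)), io(tup3(T3, T3, string))).
Decompose tup3/3: tup3(nat, E, tup3(int, T2, T2)) = tup3(T3, io(R), R),  tree(A) = tree(tree(A)),  io(T2) = io(tup3(T3, T3, string)).
Decompose tup3/3: nat = T3,  E = io(R),  tup3(int, T2, T2) = R.
Bind T3 := nat; substituting into the one remaining equation that mentions T3 gives: io(T2) = io(tup3(nat, nat, string)).
Bind E := io(R); no other remaining equation mentions E.
Bind R := tup3(int, T2, T2); no other remaining equation mentions R. Substituting into the earlier binding gives E := io(tup3(int, T2, T2)).
Decompose tree/1: A = tree(A).
Occurs check fails: A occurs in tree(A); the equation A = tree(A) has no finite solution.

FAIL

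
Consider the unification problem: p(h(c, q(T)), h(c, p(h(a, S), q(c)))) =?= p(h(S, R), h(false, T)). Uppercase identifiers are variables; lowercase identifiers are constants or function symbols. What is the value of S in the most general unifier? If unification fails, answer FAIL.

Decompose p/2: h(c, q(T)) =?= h(S, R),  h(c, p(h(a, S), q(c))) =?= h(false, T).
Decompose h/2: c =?= S,  q(T) =?= R.
Bind S := c; substituting into the one remaining equation that mentions S gives: h(c, p(h(a, c), q(c))) =?= h(false, T).
Bind R := q(T); no other remaining equation mentions R.
Decompose h/2: c =?= false,  p(h(a, c), q(c)) =?= T.
Clash: constants c and false differ; no unifier exists.

FAIL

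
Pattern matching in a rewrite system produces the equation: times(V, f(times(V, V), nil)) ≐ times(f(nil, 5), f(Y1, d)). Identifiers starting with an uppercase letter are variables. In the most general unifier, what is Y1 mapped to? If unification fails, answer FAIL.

Decompose times/2: V ≐ f(nil, 5),  f(times(V, V), nil) ≐ f(Y1, d).
Bind V := f(nil, 5); substituting into the remaining equation gives: f(times(f(nil, 5), f(nil, 5)), nil) ≐ f(Y1, d).
Decompose f/2: times(f(nil, 5), f(nil, 5)) ≐ Y1,  nil ≐ d.
Bind Y1 := times(f(nil, 5), f(nil, 5)); no other remaining equation mentions Y1.
Clash: constants nil and d differ; no unifier exists.

FAIL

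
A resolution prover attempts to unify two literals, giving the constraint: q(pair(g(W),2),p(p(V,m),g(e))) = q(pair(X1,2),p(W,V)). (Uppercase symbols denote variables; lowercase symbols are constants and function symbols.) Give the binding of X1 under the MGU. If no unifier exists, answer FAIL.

Decompose q/2: pair(g(W),2) = pair(X1,2),  p(p(V,m),g(e)) = p(W,V).
Decompose pair/2: g(W) = X1,  2 = 2.
Bind X1 := g(W); no other remaining equation mentions X1.
Delete trivial equation 2 = 2.
Decompose p/2: p(V,m) = W,  g(e) = V.
Bind W := p(V,m); no other remaining equation mentions W. Substituting into the earlier binding gives X1 := g(p(V,m)).
Bind V := g(e). Substituting into the earlier bindings gives X1 := g(p(g(e),m)), W := p(g(e),m).
MGU = { X1 := g(p(g(e),m)), W := p(g(e),m), V := g(e) }, so X1 := g(p(g(e),m)).

g(p(g(e),m))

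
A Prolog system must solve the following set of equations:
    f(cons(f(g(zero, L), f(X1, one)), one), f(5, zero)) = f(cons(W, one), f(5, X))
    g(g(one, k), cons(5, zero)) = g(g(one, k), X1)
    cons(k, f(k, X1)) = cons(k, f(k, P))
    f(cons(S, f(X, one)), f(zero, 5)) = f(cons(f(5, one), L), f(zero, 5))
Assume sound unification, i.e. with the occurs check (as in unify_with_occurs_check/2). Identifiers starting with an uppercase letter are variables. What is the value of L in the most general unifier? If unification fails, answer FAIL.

f(zero, one)

Decompose f/2: cons(f(g(zero, L), f(X1, one)), one) = cons(W, one),  f(5, zero) = f(5, X).
Decompose cons/2: f(g(zero, L), f(X1, one)) = W,  one = one.
Bind W := f(g(zero, L), f(X1, one)); no other remaining equation mentions W.
Delete trivial equation one = one.
Decompose f/2: 5 = 5,  zero = X.
Delete trivial equation 5 = 5.
Bind X := zero; substituting into the one remaining equation that mentions X gives: f(cons(S, f(zero, one)), f(zero, 5)) = f(cons(f(5, one), L), f(zero, 5)).
Decompose g/2: g(one, k) = g(one, k),  cons(5, zero) = X1.
Delete trivial equation g(one, k) = g(one, k).
Bind X1 := cons(5, zero); substituting into the one remaining equation that mentions X1 gives: cons(k, f(k, cons(5, zero))) = cons(k, f(k, P)). Substituting into the earlier binding gives W := f(g(zero, L), f(cons(5, zero), one)).
Decompose cons/2: k = k,  f(k, cons(5, zero)) = f(k, P).
Delete trivial equation k = k.
Decompose f/2: k = k,  cons(5, zero) = P.
Delete trivial equation k = k.
Bind P := cons(5, zero); no other remaining equation mentions P.
Decompose f/2: cons(S, f(zero, one)) = cons(f(5, one), L),  f(zero, 5) = f(zero, 5).
Decompose cons/2: S = f(5, one),  f(zero, one) = L.
Bind S := f(5, one); no other remaining equation mentions S.
Bind L := f(zero, one); no other remaining equation mentions L. Substituting into the earlier binding gives W := f(g(zero, f(zero, one)), f(cons(5, zero), one)).
Delete trivial equation f(zero, 5) = f(zero, 5).
MGU = { W = f(g(zero, f(zero, one)), f(cons(5, zero), one)), X = zero, X1 = cons(5, zero), P = cons(5, zero), S = f(5, one), L = f(zero, one) }, so L = f(zero, one).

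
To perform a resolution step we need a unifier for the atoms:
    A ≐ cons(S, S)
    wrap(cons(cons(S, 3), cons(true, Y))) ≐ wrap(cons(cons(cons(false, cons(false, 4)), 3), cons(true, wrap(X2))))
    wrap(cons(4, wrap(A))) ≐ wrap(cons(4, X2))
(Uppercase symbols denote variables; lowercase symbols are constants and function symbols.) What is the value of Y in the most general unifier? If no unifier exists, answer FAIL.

Bind A := cons(S, S); substituting into the one remaining equation that mentions A gives: wrap(cons(4, wrap(cons(S, S)))) ≐ wrap(cons(4, X2)).
Decompose wrap/1: cons(cons(S, 3), cons(true, Y)) ≐ cons(cons(cons(false, cons(false, 4)), 3), cons(true, wrap(X2))).
Decompose cons/2: cons(S, 3) ≐ cons(cons(false, cons(false, 4)), 3),  cons(true, Y) ≐ cons(true, wrap(X2)).
Decompose cons/2: S ≐ cons(false, cons(false, 4)),  3 ≐ 3.
Bind S := cons(false, cons(false, 4)); substituting into the one remaining equation that mentions S gives: wrap(cons(4, wrap(cons(cons(false, cons(false, 4)), cons(false, cons(false, 4)))))) ≐ wrap(cons(4, X2)). Substituting into the earlier binding gives A := cons(cons(false, cons(false, 4)), cons(false, cons(false, 4))).
Delete trivial equation 3 ≐ 3.
Decompose cons/2: true ≐ true,  Y ≐ wrap(X2).
Delete trivial equation true ≐ true.
Bind Y := wrap(X2); no other remaining equation mentions Y.
Decompose wrap/1: cons(4, wrap(cons(cons(false, cons(false, 4)), cons(false, cons(false, 4))))) ≐ cons(4, X2).
Decompose cons/2: 4 ≐ 4,  wrap(cons(cons(false, cons(false, 4)), cons(false, cons(false, 4)))) ≐ X2.
Delete trivial equation 4 ≐ 4.
Bind X2 := wrap(cons(cons(false, cons(false, 4)), cons(false, cons(false, 4)))). Substituting into the earlier binding gives Y := wrap(wrap(cons(cons(false, cons(false, 4)), cons(false, cons(false, 4))))).
MGU = { A := cons(cons(false, cons(false, 4)), cons(false, cons(false, 4))), S := cons(false, cons(false, 4)), Y := wrap(wrap(cons(cons(false, cons(false, 4)), cons(false, cons(false, 4))))), X2 := wrap(cons(cons(false, cons(false, 4)), cons(false, cons(false, 4)))) }, so Y := wrap(wrap(cons(cons(false, cons(false, 4)), cons(false, cons(false, 4))))).

wrap(wrap(cons(cons(false, cons(false, 4)), cons(false, cons(false, 4)))))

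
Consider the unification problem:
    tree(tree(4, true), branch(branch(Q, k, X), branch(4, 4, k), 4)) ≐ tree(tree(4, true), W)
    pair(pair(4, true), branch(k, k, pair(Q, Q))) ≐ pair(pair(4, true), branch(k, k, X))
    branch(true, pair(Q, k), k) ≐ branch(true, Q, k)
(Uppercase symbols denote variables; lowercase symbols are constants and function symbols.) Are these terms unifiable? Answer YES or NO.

Decompose tree/2: tree(4, true) ≐ tree(4, true),  branch(branch(Q, k, X), branch(4, 4, k), 4) ≐ W.
Delete trivial equation tree(4, true) ≐ tree(4, true).
Bind W := branch(branch(Q, k, X), branch(4, 4, k), 4); no other remaining equation mentions W.
Decompose pair/2: pair(4, true) ≐ pair(4, true),  branch(k, k, pair(Q, Q)) ≐ branch(k, k, X).
Delete trivial equation pair(4, true) ≐ pair(4, true).
Decompose branch/3: k ≐ k,  k ≐ k,  pair(Q, Q) ≐ X.
Delete trivial equation k ≐ k.
Delete trivial equation k ≐ k.
Bind X := pair(Q, Q); no other remaining equation mentions X. Substituting into the earlier binding gives W := branch(branch(Q, k, pair(Q, Q)), branch(4, 4, k), 4).
Decompose branch/3: true ≐ true,  pair(Q, k) ≐ Q,  k ≐ k.
Delete trivial equation true ≐ true.
Occurs check fails: Q occurs in pair(Q, k); the equation Q ≐ pair(Q, k) has no finite solution.

NO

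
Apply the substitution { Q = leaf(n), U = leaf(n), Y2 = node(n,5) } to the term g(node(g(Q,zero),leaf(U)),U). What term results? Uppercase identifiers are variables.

Replace each occurrence of Q with leaf(n).
Replace each occurrence of U with leaf(n).
Result: g(node(g(leaf(n),zero),leaf(leaf(n))),leaf(n)).

g(node(g(leaf(n),zero),leaf(leaf(n))),leaf(n))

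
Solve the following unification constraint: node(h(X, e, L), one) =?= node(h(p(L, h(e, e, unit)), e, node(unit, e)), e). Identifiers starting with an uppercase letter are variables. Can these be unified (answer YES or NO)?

NO

Decompose node/2: h(X, e, L) =?= h(p(L, h(e, e, unit)), e, node(unit, e)),  one =?= e.
Decompose h/3: X =?= p(L, h(e, e, unit)),  e =?= e,  L =?= node(unit, e).
Bind X := p(L, h(e, e, unit)); no other remaining equation mentions X.
Delete trivial equation e =?= e.
Bind L := node(unit, e); no other remaining equation mentions L. Substituting into the earlier binding gives X := p(node(unit, e), h(e, e, unit)).
Clash: constants one and e differ; no unifier exists.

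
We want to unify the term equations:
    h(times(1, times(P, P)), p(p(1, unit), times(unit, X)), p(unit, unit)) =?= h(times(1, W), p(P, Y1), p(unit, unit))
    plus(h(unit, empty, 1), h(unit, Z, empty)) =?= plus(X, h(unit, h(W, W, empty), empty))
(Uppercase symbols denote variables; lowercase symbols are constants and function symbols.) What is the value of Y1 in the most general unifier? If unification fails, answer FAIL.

Decompose h/3: times(1, times(P, P)) =?= times(1, W),  p(p(1, unit), times(unit, X)) =?= p(P, Y1),  p(unit, unit) =?= p(unit, unit).
Decompose times/2: 1 =?= 1,  times(P, P) =?= W.
Delete trivial equation 1 =?= 1.
Bind W := times(P, P); substituting into the one remaining equation that mentions W gives: plus(h(unit, empty, 1), h(unit, Z, empty)) =?= plus(X, h(unit, h(times(P, P), times(P, P), empty), empty)).
Decompose p/2: p(1, unit) =?= P,  times(unit, X) =?= Y1.
Bind P := p(1, unit); substituting into the one remaining equation that mentions P gives: plus(h(unit, empty, 1), h(unit, Z, empty)) =?= plus(X, h(unit, h(times(p(1, unit), p(1, unit)), times(p(1, unit), p(1, unit)), empty), empty)). Substituting into the earlier binding gives W := times(p(1, unit), p(1, unit)).
Bind Y1 := times(unit, X); no other remaining equation mentions Y1.
Delete trivial equation p(unit, unit) =?= p(unit, unit).
Decompose plus/2: h(unit, empty, 1) =?= X,  h(unit, Z, empty) =?= h(unit, h(times(p(1, unit), p(1, unit)), times(p(1, unit), p(1, unit)), empty), empty).
Bind X := h(unit, empty, 1); no other remaining equation mentions X. Substituting into the earlier binding gives Y1 := times(unit, h(unit, empty, 1)).
Decompose h/3: unit =?= unit,  Z =?= h(times(p(1, unit), p(1, unit)), times(p(1, unit), p(1, unit)), empty),  empty =?= empty.
Delete trivial equation unit =?= unit.
Bind Z := h(times(p(1, unit), p(1, unit)), times(p(1, unit), p(1, unit)), empty); no other remaining equation mentions Z.
Delete trivial equation empty =?= empty.
MGU = { W ↦ times(p(1, unit), p(1, unit)), P ↦ p(1, unit), Y1 ↦ times(unit, h(unit, empty, 1)), X ↦ h(unit, empty, 1), Z ↦ h(times(p(1, unit), p(1, unit)), times(p(1, unit), p(1, unit)), empty) }, so Y1 ↦ times(unit, h(unit, empty, 1)).

times(unit, h(unit, empty, 1))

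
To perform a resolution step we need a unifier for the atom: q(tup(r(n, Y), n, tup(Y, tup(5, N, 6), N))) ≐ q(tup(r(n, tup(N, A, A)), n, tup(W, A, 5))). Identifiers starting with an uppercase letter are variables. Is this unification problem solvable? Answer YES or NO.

YES

Decompose q/1: tup(r(n, Y), n, tup(Y, tup(5, N, 6), N)) ≐ tup(r(n, tup(N, A, A)), n, tup(W, A, 5)).
Decompose tup/3: r(n, Y) ≐ r(n, tup(N, A, A)),  n ≐ n,  tup(Y, tup(5, N, 6), N) ≐ tup(W, A, 5).
Decompose r/2: n ≐ n,  Y ≐ tup(N, A, A).
Delete trivial equation n ≐ n.
Bind Y := tup(N, A, A); substituting into the one remaining equation that mentions Y gives: tup(tup(N, A, A), tup(5, N, 6), N) ≐ tup(W, A, 5).
Delete trivial equation n ≐ n.
Decompose tup/3: tup(N, A, A) ≐ W,  tup(5, N, 6) ≐ A,  N ≐ 5.
Bind W := tup(N, A, A); no other remaining equation mentions W.
Bind A := tup(5, N, 6); no other remaining equation mentions A. Substituting into the earlier bindings gives Y := tup(N, tup(5, N, 6), tup(5, N, 6)), W := tup(N, tup(5, N, 6), tup(5, N, 6)).
Bind N := 5. Substituting into the earlier bindings gives Y := tup(5, tup(5, 5, 6), tup(5, 5, 6)), W := tup(5, tup(5, 5, 6), tup(5, 5, 6)), A := tup(5, 5, 6).
No equations remain and no clash or occurs-check failure arose, so a unifier exists.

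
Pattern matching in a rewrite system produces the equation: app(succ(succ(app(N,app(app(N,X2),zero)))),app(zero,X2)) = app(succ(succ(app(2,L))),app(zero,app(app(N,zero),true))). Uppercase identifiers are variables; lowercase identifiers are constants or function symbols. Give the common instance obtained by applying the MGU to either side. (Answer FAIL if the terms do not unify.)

app(succ(succ(app(2,app(app(2,app(app(2,zero),true)),zero)))),app(zero,app(app(2,zero),true)))

Decompose app/2: succ(succ(app(N,app(app(N,X2),zero)))) = succ(succ(app(2,L))),  app(zero,X2) = app(zero,app(app(N,zero),true)).
Decompose succ/1: succ(app(N,app(app(N,X2),zero))) = succ(app(2,L)).
Decompose succ/1: app(N,app(app(N,X2),zero)) = app(2,L).
Decompose app/2: N = 2,  app(app(N,X2),zero) = L.
Bind N := 2; substituting into the remaining equations gives: app(app(2,X2),zero) = L,  app(zero,X2) = app(zero,app(app(2,zero),true)).
Bind L := app(app(2,X2),zero); no other remaining equation mentions L.
Decompose app/2: zero = zero,  X2 = app(app(2,zero),true).
Delete trivial equation zero = zero.
Bind X2 := app(app(2,zero),true). Substituting into the earlier binding gives L := app(app(2,app(app(2,zero),true)),zero).
Applying the MGU to either side gives app(succ(succ(app(2,app(app(2,app(app(2,zero),true)),zero)))),app(zero,app(app(2,zero),true))).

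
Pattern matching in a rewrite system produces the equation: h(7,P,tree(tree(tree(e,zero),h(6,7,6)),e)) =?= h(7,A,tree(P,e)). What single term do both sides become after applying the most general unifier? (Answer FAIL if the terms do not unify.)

Decompose h/3: 7 =?= 7,  P =?= A,  tree(tree(tree(e,zero),h(6,7,6)),e) =?= tree(P,e).
Delete trivial equation 7 =?= 7.
Bind P := A; substituting into the remaining equation gives: tree(tree(tree(e,zero),h(6,7,6)),e) =?= tree(A,e).
Decompose tree/2: tree(tree(e,zero),h(6,7,6)) =?= A,  e =?= e.
Bind A := tree(tree(e,zero),h(6,7,6)); no other remaining equation mentions A. Substituting into the earlier binding gives P := tree(tree(e,zero),h(6,7,6)).
Delete trivial equation e =?= e.
Applying the MGU to either side gives h(7,tree(tree(e,zero),h(6,7,6)),tree(tree(tree(e,zero),h(6,7,6)),e)).

h(7,tree(tree(e,zero),h(6,7,6)),tree(tree(tree(e,zero),h(6,7,6)),e))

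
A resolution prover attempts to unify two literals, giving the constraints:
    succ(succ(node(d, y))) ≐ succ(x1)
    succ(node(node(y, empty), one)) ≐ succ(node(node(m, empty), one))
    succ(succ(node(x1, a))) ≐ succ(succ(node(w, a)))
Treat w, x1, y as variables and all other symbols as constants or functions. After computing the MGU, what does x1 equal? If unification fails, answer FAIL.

Decompose succ/1: succ(node(d, y)) ≐ x1.
Bind x1 := succ(node(d, y)); substituting into the one remaining equation that mentions x1 gives: succ(succ(node(succ(node(d, y)), a))) ≐ succ(succ(node(w, a))).
Decompose succ/1: node(node(y, empty), one) ≐ node(node(m, empty), one).
Decompose node/2: node(y, empty) ≐ node(m, empty),  one ≐ one.
Decompose node/2: y ≐ m,  empty ≐ empty.
Bind y := m; substituting into the one remaining equation that mentions y gives: succ(succ(node(succ(node(d, m)), a))) ≐ succ(succ(node(w, a))). Substituting into the earlier binding gives x1 := succ(node(d, m)).
Delete trivial equation empty ≐ empty.
Delete trivial equation one ≐ one.
Decompose succ/1: succ(node(succ(node(d, m)), a)) ≐ succ(node(w, a)).
Decompose succ/1: node(succ(node(d, m)), a) ≐ node(w, a).
Decompose node/2: succ(node(d, m)) ≐ w,  a ≐ a.
Bind w := succ(node(d, m)); no other remaining equation mentions w.
Delete trivial equation a ≐ a.
MGU = { x1 ↦ succ(node(d, m)), y ↦ m, w ↦ succ(node(d, m)) }, so x1 ↦ succ(node(d, m)).

succ(node(d, m))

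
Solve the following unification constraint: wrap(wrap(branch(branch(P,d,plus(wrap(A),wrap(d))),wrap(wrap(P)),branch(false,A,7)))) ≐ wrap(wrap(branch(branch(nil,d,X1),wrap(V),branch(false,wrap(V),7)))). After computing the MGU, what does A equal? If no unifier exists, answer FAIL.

Decompose wrap/1: wrap(branch(branch(P,d,plus(wrap(A),wrap(d))),wrap(wrap(P)),branch(false,A,7))) ≐ wrap(branch(branch(nil,d,X1),wrap(V),branch(false,wrap(V),7))).
Decompose wrap/1: branch(branch(P,d,plus(wrap(A),wrap(d))),wrap(wrap(P)),branch(false,A,7)) ≐ branch(branch(nil,d,X1),wrap(V),branch(false,wrap(V),7)).
Decompose branch/3: branch(P,d,plus(wrap(A),wrap(d))) ≐ branch(nil,d,X1),  wrap(wrap(P)) ≐ wrap(V),  branch(false,A,7) ≐ branch(false,wrap(V),7).
Decompose branch/3: P ≐ nil,  d ≐ d,  plus(wrap(A),wrap(d)) ≐ X1.
Bind P := nil; substituting into the one remaining equation that mentions P gives: wrap(wrap(nil)) ≐ wrap(V).
Delete trivial equation d ≐ d.
Bind X1 := plus(wrap(A),wrap(d)); no other remaining equation mentions X1.
Decompose wrap/1: wrap(nil) ≐ V.
Bind V := wrap(nil); substituting into the remaining equation gives: branch(false,A,7) ≐ branch(false,wrap(wrap(nil)),7).
Decompose branch/3: false ≐ false,  A ≐ wrap(wrap(nil)),  7 ≐ 7.
Delete trivial equation false ≐ false.
Bind A := wrap(wrap(nil)); no other remaining equation mentions A. Substituting into the earlier binding gives X1 := plus(wrap(wrap(wrap(nil))),wrap(d)).
Delete trivial equation 7 ≐ 7.
MGU = { P -> nil, X1 -> plus(wrap(wrap(wrap(nil))),wrap(d)), V -> wrap(nil), A -> wrap(wrap(nil)) }, so A -> wrap(wrap(nil)).

wrap(wrap(nil))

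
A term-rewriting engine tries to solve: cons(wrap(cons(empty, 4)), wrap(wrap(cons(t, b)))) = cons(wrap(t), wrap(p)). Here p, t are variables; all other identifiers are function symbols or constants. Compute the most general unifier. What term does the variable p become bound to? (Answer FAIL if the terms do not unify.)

wrap(cons(cons(empty, 4), b))

Decompose cons/2: wrap(cons(empty, 4)) = wrap(t),  wrap(wrap(cons(t, b))) = wrap(p).
Decompose wrap/1: cons(empty, 4) = t.
Bind t := cons(empty, 4); substituting into the remaining equation gives: wrap(wrap(cons(cons(empty, 4), b))) = wrap(p).
Decompose wrap/1: wrap(cons(cons(empty, 4), b)) = p.
Bind p := wrap(cons(cons(empty, 4), b)).
MGU = { t -> cons(empty, 4), p -> wrap(cons(cons(empty, 4), b)) }, so p -> wrap(cons(cons(empty, 4), b)).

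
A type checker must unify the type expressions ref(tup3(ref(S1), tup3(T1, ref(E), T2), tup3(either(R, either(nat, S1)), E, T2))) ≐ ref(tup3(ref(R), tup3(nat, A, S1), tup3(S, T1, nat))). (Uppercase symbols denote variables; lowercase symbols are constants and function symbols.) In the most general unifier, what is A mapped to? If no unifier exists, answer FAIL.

Decompose ref/1: tup3(ref(S1), tup3(T1, ref(E), T2), tup3(either(R, either(nat, S1)), E, T2)) ≐ tup3(ref(R), tup3(nat, A, S1), tup3(S, T1, nat)).
Decompose tup3/3: ref(S1) ≐ ref(R),  tup3(T1, ref(E), T2) ≐ tup3(nat, A, S1),  tup3(either(R, either(nat, S1)), E, T2) ≐ tup3(S, T1, nat).
Decompose ref/1: S1 ≐ R.
Bind S1 := R; substituting into the remaining equations gives: tup3(T1, ref(E), T2) ≐ tup3(nat, A, R),  tup3(either(R, either(nat, R)), E, T2) ≐ tup3(S, T1, nat).
Decompose tup3/3: T1 ≐ nat,  ref(E) ≐ A,  T2 ≐ R.
Bind T1 := nat; substituting into the one remaining equation that mentions T1 gives: tup3(either(R, either(nat, R)), E, T2) ≐ tup3(S, nat, nat).
Bind A := ref(E); no other remaining equation mentions A.
Bind T2 := R; substituting into the remaining equation gives: tup3(either(R, either(nat, R)), E, R) ≐ tup3(S, nat, nat).
Decompose tup3/3: either(R, either(nat, R)) ≐ S,  E ≐ nat,  R ≐ nat.
Bind S := either(R, either(nat, R)); no other remaining equation mentions S.
Bind E := nat; no other remaining equation mentions E. Substituting into the earlier binding gives A := ref(nat).
Bind R := nat. Substituting into the earlier bindings gives S1 := nat, T2 := nat, S := either(nat, either(nat, nat)).
MGU = { S1 ↦ nat, T1 ↦ nat, A ↦ ref(nat), T2 ↦ nat, S ↦ either(nat, either(nat, nat)), E ↦ nat, R ↦ nat }, so A ↦ ref(nat).

ref(nat)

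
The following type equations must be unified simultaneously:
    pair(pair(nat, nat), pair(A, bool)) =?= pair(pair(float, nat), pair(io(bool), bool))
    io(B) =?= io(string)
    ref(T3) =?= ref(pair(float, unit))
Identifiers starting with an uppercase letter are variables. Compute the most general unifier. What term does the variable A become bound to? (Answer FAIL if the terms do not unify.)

Decompose pair/2: pair(nat, nat) =?= pair(float, nat),  pair(A, bool) =?= pair(io(bool), bool).
Decompose pair/2: nat =?= float,  nat =?= nat.
Clash: constants nat and float differ; no unifier exists.

FAIL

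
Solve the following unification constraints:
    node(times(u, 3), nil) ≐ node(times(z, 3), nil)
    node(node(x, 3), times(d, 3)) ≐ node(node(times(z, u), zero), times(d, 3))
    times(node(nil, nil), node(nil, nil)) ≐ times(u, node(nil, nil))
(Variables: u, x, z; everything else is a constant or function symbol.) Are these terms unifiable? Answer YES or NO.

NO

Decompose node/2: times(u, 3) ≐ times(z, 3),  nil ≐ nil.
Decompose times/2: u ≐ z,  3 ≐ 3.
Bind u := z; substituting into the 2 remaining equations that mention u gives: node(node(x, 3), times(d, 3)) ≐ node(node(times(z, z), zero), times(d, 3)),  times(node(nil, nil), node(nil, nil)) ≐ times(z, node(nil, nil)).
Delete trivial equation 3 ≐ 3.
Delete trivial equation nil ≐ nil.
Decompose node/2: node(x, 3) ≐ node(times(z, z), zero),  times(d, 3) ≐ times(d, 3).
Decompose node/2: x ≐ times(z, z),  3 ≐ zero.
Bind x := times(z, z); no other remaining equation mentions x.
Clash: constants 3 and zero differ; no unifier exists.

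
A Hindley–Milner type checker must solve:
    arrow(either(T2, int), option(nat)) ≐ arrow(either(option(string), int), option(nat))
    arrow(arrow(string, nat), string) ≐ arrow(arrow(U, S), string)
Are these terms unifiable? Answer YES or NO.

Decompose arrow/2: either(T2, int) ≐ either(option(string), int),  option(nat) ≐ option(nat).
Decompose either/2: T2 ≐ option(string),  int ≐ int.
Bind T2 := option(string); no other remaining equation mentions T2.
Delete trivial equation int ≐ int.
Delete trivial equation option(nat) ≐ option(nat).
Decompose arrow/2: arrow(string, nat) ≐ arrow(U, S),  string ≐ string.
Decompose arrow/2: string ≐ U,  nat ≐ S.
Bind U := string; no other remaining equation mentions U.
Bind S := nat; no other remaining equation mentions S.
Delete trivial equation string ≐ string.
No equations remain and no clash or occurs-check failure arose, so a unifier exists.

YES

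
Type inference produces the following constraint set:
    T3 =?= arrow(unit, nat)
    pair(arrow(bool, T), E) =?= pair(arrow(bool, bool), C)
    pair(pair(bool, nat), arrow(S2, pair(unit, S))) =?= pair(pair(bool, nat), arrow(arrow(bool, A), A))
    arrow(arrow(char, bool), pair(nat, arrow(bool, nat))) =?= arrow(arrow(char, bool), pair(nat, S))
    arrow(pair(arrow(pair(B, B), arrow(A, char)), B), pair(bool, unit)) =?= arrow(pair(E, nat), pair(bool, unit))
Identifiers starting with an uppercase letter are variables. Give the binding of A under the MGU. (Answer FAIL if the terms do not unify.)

pair(unit, arrow(bool, nat))

Bind T3 := arrow(unit, nat); no other remaining equation mentions T3.
Decompose pair/2: arrow(bool, T) =?= arrow(bool, bool),  E =?= C.
Decompose arrow/2: bool =?= bool,  T =?= bool.
Delete trivial equation bool =?= bool.
Bind T := bool; no other remaining equation mentions T.
Bind E := C; substituting into the one remaining equation that mentions E gives: arrow(pair(arrow(pair(B, B), arrow(A, char)), B), pair(bool, unit)) =?= arrow(pair(C, nat), pair(bool, unit)).
Decompose pair/2: pair(bool, nat) =?= pair(bool, nat),  arrow(S2, pair(unit, S)) =?= arrow(arrow(bool, A), A).
Delete trivial equation pair(bool, nat) =?= pair(bool, nat).
Decompose arrow/2: S2 =?= arrow(bool, A),  pair(unit, S) =?= A.
Bind S2 := arrow(bool, A); no other remaining equation mentions S2.
Bind A := pair(unit, S); substituting into the one remaining equation that mentions A gives: arrow(pair(arrow(pair(B, B), arrow(pair(unit, S), char)), B), pair(bool, unit)) =?= arrow(pair(C, nat), pair(bool, unit)). Substituting into the earlier binding gives S2 := arrow(bool, pair(unit, S)).
Decompose arrow/2: arrow(char, bool) =?= arrow(char, bool),  pair(nat, arrow(bool, nat)) =?= pair(nat, S).
Delete trivial equation arrow(char, bool) =?= arrow(char, bool).
Decompose pair/2: nat =?= nat,  arrow(bool, nat) =?= S.
Delete trivial equation nat =?= nat.
Bind S := arrow(bool, nat); substituting into the remaining equation gives: arrow(pair(arrow(pair(B, B), arrow(pair(unit, arrow(bool, nat)), char)), B), pair(bool, unit)) =?= arrow(pair(C, nat), pair(bool, unit)). Substituting into the earlier bindings gives S2 := arrow(bool, pair(unit, arrow(bool, nat))), A := pair(unit, arrow(bool, nat)).
Decompose arrow/2: pair(arrow(pair(B, B), arrow(pair(unit, arrow(bool, nat)), char)), B) =?= pair(C, nat),  pair(bool, unit) =?= pair(bool, unit).
Decompose pair/2: arrow(pair(B, B), arrow(pair(unit, arrow(bool, nat)), char)) =?= C,  B =?= nat.
Bind C := arrow(pair(B, B), arrow(pair(unit, arrow(bool, nat)), char)); no other remaining equation mentions C. Substituting into the earlier binding gives E := arrow(pair(B, B), arrow(pair(unit, arrow(bool, nat)), char)).
Bind B := nat; no other remaining equation mentions B. Substituting into the earlier bindings gives E := arrow(pair(nat, nat), arrow(pair(unit, arrow(bool, nat)), char)), C := arrow(pair(nat, nat), arrow(pair(unit, arrow(bool, nat)), char)).
Delete trivial equation pair(bool, unit) =?= pair(bool, unit).
MGU = { T3 -> arrow(unit, nat), T -> bool, E -> arrow(pair(nat, nat), arrow(pair(unit, arrow(bool, nat)), char)), S2 -> arrow(bool, pair(unit, arrow(bool, nat))), A -> pair(unit, arrow(bool, nat)), S -> arrow(bool, nat), C -> arrow(pair(nat, nat), arrow(pair(unit, arrow(bool, nat)), char)), B -> nat }, so A -> pair(unit, arrow(bool, nat)).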